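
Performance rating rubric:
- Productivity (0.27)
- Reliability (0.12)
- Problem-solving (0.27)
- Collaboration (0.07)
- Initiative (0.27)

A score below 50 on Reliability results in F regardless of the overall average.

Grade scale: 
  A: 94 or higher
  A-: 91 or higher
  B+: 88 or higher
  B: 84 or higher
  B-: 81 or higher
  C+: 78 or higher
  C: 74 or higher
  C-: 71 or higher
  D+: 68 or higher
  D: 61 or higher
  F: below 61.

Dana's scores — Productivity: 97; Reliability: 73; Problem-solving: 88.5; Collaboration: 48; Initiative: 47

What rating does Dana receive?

Reliability score 73 ≥ 50: minimum met.
Weighted total:
  Productivity 97 × 0.27 = 26.19
  Reliability 73 × 0.12 = 8.76
  Problem-solving 88.5 × 0.27 = 23.895
  Collaboration 48 × 0.07 = 3.36
  Initiative 47 × 0.27 = 12.69
Sum = 74.895
74.895 is ≥ 74 and < 78 → C

C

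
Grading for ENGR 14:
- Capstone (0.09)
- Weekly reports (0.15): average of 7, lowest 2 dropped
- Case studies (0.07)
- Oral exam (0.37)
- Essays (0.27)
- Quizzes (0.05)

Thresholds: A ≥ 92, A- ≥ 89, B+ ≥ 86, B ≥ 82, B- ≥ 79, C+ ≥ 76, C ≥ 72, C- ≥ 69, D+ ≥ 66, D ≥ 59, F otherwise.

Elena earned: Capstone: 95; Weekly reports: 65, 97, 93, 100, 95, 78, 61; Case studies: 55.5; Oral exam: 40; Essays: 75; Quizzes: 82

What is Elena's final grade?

D

Weekly reports: drop 61, 65 → average of remaining 5 = 463/5 = 92.6
Weighted total:
  Capstone 95 × 0.09 = 8.55
  Weekly reports 92.6 × 0.15 = 13.89
  Case studies 55.5 × 0.07 = 3.885
  Oral exam 40 × 0.37 = 14.8
  Essays 75 × 0.27 = 20.25
  Quizzes 82 × 0.05 = 4.1
Sum = 65.475
65.475 is ≥ 59 and < 66 → D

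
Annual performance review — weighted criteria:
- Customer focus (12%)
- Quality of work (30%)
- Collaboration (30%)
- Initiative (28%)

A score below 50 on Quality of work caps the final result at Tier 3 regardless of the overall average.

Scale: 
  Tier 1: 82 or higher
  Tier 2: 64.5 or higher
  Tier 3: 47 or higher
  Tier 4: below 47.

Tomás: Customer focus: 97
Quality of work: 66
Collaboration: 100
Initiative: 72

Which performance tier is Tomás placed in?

Quality of work score 66 ≥ 50: minimum met.
Weighted total:
  Customer focus 97 × 0.12 = 11.64
  Quality of work 66 × 0.3 = 19.8
  Collaboration 100 × 0.3 = 30
  Initiative 72 × 0.28 = 20.16
Sum = 81.6
81.6 is ≥ 64.5 and < 82 → Tier 2

Tier 2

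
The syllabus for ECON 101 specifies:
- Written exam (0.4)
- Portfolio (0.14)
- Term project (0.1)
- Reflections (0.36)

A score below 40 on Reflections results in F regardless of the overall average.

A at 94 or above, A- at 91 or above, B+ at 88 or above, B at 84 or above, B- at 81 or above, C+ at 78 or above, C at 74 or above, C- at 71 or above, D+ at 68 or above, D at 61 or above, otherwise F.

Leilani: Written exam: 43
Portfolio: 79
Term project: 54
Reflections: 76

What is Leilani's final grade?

Reflections score 76 ≥ 40: minimum met.
Weighted total:
  Written exam 43 × 0.4 = 17.2
  Portfolio 79 × 0.14 = 11.06
  Term project 54 × 0.1 = 5.4
  Reflections 76 × 0.36 = 27.36
Sum = 61.02
61.02 is ≥ 61 and < 68 → D

D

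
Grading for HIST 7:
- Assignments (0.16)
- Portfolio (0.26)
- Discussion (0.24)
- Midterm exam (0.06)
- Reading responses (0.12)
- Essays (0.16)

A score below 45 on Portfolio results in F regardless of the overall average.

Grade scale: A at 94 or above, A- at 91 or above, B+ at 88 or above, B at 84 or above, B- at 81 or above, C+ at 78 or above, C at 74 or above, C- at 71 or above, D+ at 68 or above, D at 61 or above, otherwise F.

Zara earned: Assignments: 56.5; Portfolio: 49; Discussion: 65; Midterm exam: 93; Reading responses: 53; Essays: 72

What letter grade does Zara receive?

F

Portfolio score 49 ≥ 45: minimum met.
Weighted total:
  Assignments 56.5 × 0.16 = 9.04
  Portfolio 49 × 0.26 = 12.74
  Discussion 65 × 0.24 = 15.6
  Midterm exam 93 × 0.06 = 5.58
  Reading responses 53 × 0.12 = 6.36
  Essays 72 × 0.16 = 11.52
Sum = 60.84
60.84 < 61 → F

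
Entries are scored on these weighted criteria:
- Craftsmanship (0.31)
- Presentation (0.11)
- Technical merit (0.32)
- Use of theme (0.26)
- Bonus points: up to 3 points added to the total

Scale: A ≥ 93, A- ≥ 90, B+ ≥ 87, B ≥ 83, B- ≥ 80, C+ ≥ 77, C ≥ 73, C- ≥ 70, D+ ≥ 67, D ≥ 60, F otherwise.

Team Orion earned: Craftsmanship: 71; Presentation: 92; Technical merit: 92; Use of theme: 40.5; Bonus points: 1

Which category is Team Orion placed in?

Weighted total:
  Craftsmanship 71 × 0.31 = 22.01
  Presentation 92 × 0.11 = 10.12
  Technical merit 92 × 0.32 = 29.44
  Use of theme 40.5 × 0.26 = 10.53
Sum = 72.1
Bonus points: 72.1 + 1 = 73.1
73.1 is ≥ 73 and < 77 → C

C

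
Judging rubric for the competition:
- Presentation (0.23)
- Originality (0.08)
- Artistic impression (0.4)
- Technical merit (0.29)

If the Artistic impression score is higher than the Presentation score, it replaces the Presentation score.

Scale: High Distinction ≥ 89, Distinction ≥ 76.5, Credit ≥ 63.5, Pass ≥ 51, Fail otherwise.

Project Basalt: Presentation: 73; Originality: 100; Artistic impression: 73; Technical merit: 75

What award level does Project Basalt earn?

Credit

Artistic impression (73) ≤ Presentation (73), so Presentation stays at 73.
Weighted total:
  Presentation 73 × 0.23 = 16.79
  Originality 100 × 0.08 = 8
  Artistic impression 73 × 0.4 = 29.2
  Technical merit 75 × 0.29 = 21.75
Sum = 75.74
75.74 is ≥ 63.5 and < 76.5 → Credit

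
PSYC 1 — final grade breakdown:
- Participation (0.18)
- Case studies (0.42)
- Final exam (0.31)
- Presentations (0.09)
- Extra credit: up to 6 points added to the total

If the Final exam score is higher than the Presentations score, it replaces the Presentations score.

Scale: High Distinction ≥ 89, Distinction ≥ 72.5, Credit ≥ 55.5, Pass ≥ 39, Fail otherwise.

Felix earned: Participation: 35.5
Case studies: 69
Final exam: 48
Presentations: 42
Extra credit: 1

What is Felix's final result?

Credit

Final exam (48) > Presentations (42), so Presentations counts as 48.
Weighted total:
  Participation 35.5 × 0.18 = 6.39
  Case studies 69 × 0.42 = 28.98
  Final exam 48 × 0.31 = 14.88
  Presentations 48 × 0.09 = 4.32
Sum = 54.57
Extra credit: 54.57 + 1 = 55.57
55.57 is ≥ 55.5 and < 72.5 → Credit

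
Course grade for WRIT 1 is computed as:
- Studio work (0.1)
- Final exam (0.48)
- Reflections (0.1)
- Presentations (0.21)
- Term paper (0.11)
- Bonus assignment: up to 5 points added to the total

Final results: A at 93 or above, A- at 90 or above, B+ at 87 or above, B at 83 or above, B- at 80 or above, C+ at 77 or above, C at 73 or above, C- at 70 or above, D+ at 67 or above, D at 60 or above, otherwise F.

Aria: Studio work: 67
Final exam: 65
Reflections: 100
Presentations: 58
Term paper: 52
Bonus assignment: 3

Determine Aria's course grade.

Weighted total:
  Studio work 67 × 0.1 = 6.7
  Final exam 65 × 0.48 = 31.2
  Reflections 100 × 0.1 = 10
  Presentations 58 × 0.21 = 12.18
  Term paper 52 × 0.11 = 5.72
Sum = 65.8
Bonus assignment: 65.8 + 3 = 68.8
68.8 is ≥ 67 and < 70 → D+

D+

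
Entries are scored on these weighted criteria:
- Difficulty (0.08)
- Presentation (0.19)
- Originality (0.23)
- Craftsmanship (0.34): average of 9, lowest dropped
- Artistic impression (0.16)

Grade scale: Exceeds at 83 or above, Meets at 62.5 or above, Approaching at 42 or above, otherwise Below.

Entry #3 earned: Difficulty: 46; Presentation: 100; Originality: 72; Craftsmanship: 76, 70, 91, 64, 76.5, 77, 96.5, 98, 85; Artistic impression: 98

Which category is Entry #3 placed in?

Craftsmanship: drop 64 → average of remaining 8 = 670/8 = 83.75
Weighted total:
  Difficulty 46 × 0.08 = 3.68
  Presentation 100 × 0.19 = 19
  Originality 72 × 0.23 = 16.56
  Craftsmanship 83.75 × 0.34 = 28.475
  Artistic impression 98 × 0.16 = 15.68
Sum = 83.395
83.395 ≥ 83 → Exceeds

Exceeds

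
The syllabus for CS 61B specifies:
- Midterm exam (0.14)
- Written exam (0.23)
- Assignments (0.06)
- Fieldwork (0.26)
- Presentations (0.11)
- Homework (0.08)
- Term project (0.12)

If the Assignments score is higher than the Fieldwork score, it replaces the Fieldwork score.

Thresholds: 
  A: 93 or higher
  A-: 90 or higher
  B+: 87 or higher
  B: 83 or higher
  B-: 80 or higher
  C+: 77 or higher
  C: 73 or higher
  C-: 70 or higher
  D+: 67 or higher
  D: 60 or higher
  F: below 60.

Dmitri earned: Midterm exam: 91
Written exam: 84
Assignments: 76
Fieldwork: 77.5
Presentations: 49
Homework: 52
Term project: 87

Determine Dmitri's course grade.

C

Assignments (76) ≤ Fieldwork (77.5), so Fieldwork stays at 77.5.
Weighted total:
  Midterm exam 91 × 0.14 = 12.74
  Written exam 84 × 0.23 = 19.32
  Assignments 76 × 0.06 = 4.56
  Fieldwork 77.5 × 0.26 = 20.15
  Presentations 49 × 0.11 = 5.39
  Homework 52 × 0.08 = 4.16
  Term project 87 × 0.12 = 10.44
Sum = 76.76
76.76 is ≥ 73 and < 77 → C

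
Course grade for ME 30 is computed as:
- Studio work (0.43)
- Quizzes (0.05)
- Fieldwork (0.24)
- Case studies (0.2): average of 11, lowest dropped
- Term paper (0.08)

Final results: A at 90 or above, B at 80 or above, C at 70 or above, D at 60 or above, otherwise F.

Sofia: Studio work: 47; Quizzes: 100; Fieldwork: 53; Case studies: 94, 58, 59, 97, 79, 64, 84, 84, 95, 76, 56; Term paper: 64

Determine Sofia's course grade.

F

Case studies: drop 56 → average of remaining 10 = 790/10 = 79
Weighted total:
  Studio work 47 × 0.43 = 20.21
  Quizzes 100 × 0.05 = 5
  Fieldwork 53 × 0.24 = 12.72
  Case studies 79 × 0.2 = 15.8
  Term paper 64 × 0.08 = 5.12
Sum = 58.85
58.85 < 60 → F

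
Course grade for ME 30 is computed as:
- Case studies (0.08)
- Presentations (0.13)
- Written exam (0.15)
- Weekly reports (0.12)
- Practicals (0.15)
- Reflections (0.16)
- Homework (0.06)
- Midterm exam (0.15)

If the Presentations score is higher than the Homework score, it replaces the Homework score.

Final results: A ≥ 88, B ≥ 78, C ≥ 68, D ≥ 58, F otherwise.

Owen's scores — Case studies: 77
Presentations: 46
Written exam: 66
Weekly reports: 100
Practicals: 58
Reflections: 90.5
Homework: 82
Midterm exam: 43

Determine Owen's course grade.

C

Presentations (46) ≤ Homework (82), so Homework stays at 82.
Weighted total:
  Case studies 77 × 0.08 = 6.16
  Presentations 46 × 0.13 = 5.98
  Written exam 66 × 0.15 = 9.9
  Weekly reports 100 × 0.12 = 12
  Practicals 58 × 0.15 = 8.7
  Reflections 90.5 × 0.16 = 14.48
  Homework 82 × 0.06 = 4.92
  Midterm exam 43 × 0.15 = 6.45
Sum = 68.59
68.59 is ≥ 68 and < 78 → C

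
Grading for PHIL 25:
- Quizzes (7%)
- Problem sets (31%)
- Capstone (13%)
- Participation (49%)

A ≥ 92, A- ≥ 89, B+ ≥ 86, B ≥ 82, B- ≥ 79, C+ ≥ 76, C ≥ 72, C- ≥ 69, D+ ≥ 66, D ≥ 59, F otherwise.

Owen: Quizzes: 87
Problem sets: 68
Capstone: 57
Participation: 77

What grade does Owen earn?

C

Weighted total:
  Quizzes 87 × 0.07 = 6.09
  Problem sets 68 × 0.31 = 21.08
  Capstone 57 × 0.13 = 7.41
  Participation 77 × 0.49 = 37.73
Sum = 72.31
72.31 is ≥ 72 and < 76 → C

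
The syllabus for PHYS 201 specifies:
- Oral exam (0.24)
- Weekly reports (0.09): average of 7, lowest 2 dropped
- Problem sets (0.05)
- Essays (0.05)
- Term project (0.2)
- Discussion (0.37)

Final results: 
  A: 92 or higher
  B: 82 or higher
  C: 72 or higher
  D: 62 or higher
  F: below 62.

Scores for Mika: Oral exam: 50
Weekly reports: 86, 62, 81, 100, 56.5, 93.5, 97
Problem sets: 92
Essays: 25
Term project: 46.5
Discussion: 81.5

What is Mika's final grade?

Weekly reports: drop 56.5, 62 → average of remaining 5 = 457.5/5 = 91.5
Weighted total:
  Oral exam 50 × 0.24 = 12
  Weekly reports 91.5 × 0.09 = 8.235
  Problem sets 92 × 0.05 = 4.6
  Essays 25 × 0.05 = 1.25
  Term project 46.5 × 0.2 = 9.3
  Discussion 81.5 × 0.37 = 30.155
Sum = 65.54
65.54 is ≥ 62 and < 72 → D

D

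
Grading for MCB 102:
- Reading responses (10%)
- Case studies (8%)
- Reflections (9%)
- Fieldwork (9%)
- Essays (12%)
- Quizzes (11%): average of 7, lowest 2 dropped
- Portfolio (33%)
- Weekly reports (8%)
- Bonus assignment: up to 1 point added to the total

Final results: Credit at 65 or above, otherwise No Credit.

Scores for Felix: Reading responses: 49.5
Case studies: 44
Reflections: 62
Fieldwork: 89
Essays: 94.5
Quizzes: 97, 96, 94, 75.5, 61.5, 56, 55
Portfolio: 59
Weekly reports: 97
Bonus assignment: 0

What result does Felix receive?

Quizzes: drop 55, 56 → average of remaining 5 = 424/5 = 84.8
Weighted total:
  Reading responses 49.5 × 0.1 = 4.95
  Case studies 44 × 0.08 = 3.52
  Reflections 62 × 0.09 = 5.58
  Fieldwork 89 × 0.09 = 8.01
  Essays 94.5 × 0.12 = 11.34
  Quizzes 84.8 × 0.11 = 9.328
  Portfolio 59 × 0.33 = 19.47
  Weekly reports 97 × 0.08 = 7.76
Sum = 69.958
Bonus assignment: 69.958 + 0 = 69.958
69.958 ≥ 65 → Credit

Credit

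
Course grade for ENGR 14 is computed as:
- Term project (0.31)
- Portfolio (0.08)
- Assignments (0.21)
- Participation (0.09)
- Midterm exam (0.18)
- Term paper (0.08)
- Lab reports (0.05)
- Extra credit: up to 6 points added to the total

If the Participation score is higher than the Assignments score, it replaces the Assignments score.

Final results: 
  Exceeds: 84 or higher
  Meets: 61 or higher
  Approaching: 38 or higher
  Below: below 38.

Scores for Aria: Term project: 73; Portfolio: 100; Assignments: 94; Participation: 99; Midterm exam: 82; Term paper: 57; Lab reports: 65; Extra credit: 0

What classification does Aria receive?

Meets

Participation (99) > Assignments (94), so Assignments counts as 99.
Weighted total:
  Term project 73 × 0.31 = 22.63
  Portfolio 100 × 0.08 = 8
  Assignments 99 × 0.21 = 20.79
  Participation 99 × 0.09 = 8.91
  Midterm exam 82 × 0.18 = 14.76
  Term paper 57 × 0.08 = 4.56
  Lab reports 65 × 0.05 = 3.25
Sum = 82.9
Extra credit: 82.9 + 0 = 82.9
82.9 is ≥ 61 and < 84 → Meets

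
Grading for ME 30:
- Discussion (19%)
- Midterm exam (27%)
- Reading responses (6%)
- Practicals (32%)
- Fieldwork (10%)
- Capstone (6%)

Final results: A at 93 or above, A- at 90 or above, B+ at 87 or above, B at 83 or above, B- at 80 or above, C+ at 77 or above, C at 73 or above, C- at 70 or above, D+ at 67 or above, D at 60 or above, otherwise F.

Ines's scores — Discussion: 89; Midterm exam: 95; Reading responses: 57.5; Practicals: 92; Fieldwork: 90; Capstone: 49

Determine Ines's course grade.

B+

Weighted total:
  Discussion 89 × 0.19 = 16.91
  Midterm exam 95 × 0.27 = 25.65
  Reading responses 57.5 × 0.06 = 3.45
  Practicals 92 × 0.32 = 29.44
  Fieldwork 90 × 0.1 = 9
  Capstone 49 × 0.06 = 2.94
Sum = 87.39
87.39 is ≥ 87 and < 90 → B+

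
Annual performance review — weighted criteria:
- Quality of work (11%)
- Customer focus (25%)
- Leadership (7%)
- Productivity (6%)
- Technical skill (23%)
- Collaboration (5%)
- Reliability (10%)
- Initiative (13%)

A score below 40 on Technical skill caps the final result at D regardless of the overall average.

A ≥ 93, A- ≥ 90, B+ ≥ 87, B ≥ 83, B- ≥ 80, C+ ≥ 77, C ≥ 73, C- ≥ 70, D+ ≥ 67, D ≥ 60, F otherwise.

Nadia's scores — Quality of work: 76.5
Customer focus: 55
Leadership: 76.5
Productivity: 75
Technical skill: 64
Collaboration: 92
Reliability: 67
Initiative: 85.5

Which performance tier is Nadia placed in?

D+

Technical skill score 64 ≥ 40: minimum met.
Weighted total:
  Quality of work 76.5 × 0.11 = 8.415
  Customer focus 55 × 0.25 = 13.75
  Leadership 76.5 × 0.07 = 5.355
  Productivity 75 × 0.06 = 4.5
  Technical skill 64 × 0.23 = 14.72
  Collaboration 92 × 0.05 = 4.6
  Reliability 67 × 0.1 = 6.7
  Initiative 85.5 × 0.13 = 11.115
Sum = 69.155
69.155 is ≥ 67 and < 70 → D+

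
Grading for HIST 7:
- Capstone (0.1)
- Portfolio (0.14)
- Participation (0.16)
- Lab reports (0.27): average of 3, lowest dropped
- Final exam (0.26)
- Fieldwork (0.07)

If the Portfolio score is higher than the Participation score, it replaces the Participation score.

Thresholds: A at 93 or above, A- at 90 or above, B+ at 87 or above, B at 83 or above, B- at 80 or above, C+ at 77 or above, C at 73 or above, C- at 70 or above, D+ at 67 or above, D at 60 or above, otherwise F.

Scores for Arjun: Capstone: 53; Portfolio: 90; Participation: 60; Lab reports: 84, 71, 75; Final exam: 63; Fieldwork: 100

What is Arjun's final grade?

Lab reports: drop 71 → average of remaining 2 = 159/2 = 79.5
Portfolio (90) > Participation (60), so Participation counts as 90.
Weighted total:
  Capstone 53 × 0.1 = 5.3
  Portfolio 90 × 0.14 = 12.6
  Participation 90 × 0.16 = 14.4
  Lab reports 79.5 × 0.27 = 21.465
  Final exam 63 × 0.26 = 16.38
  Fieldwork 100 × 0.07 = 7
Sum = 77.145
77.145 is ≥ 77 and < 80 → C+

C+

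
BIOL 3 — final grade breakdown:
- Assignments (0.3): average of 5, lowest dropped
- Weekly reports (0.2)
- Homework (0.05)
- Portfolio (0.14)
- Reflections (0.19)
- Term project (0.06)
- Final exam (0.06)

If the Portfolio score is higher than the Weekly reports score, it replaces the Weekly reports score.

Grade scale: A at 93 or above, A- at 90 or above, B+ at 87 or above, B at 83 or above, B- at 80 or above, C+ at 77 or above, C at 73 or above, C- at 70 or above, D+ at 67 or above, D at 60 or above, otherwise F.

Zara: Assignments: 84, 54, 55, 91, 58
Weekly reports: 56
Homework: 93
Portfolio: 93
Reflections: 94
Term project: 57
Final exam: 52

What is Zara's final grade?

B-

Assignments: drop 54 → average of remaining 4 = 288/4 = 72
Portfolio (93) > Weekly reports (56), so Weekly reports counts as 93.
Weighted total:
  Assignments 72 × 0.3 = 21.6
  Weekly reports 93 × 0.2 = 18.6
  Homework 93 × 0.05 = 4.65
  Portfolio 93 × 0.14 = 13.02
  Reflections 94 × 0.19 = 17.86
  Term project 57 × 0.06 = 3.42
  Final exam 52 × 0.06 = 3.12
Sum = 82.27
82.27 is ≥ 80 and < 83 → B-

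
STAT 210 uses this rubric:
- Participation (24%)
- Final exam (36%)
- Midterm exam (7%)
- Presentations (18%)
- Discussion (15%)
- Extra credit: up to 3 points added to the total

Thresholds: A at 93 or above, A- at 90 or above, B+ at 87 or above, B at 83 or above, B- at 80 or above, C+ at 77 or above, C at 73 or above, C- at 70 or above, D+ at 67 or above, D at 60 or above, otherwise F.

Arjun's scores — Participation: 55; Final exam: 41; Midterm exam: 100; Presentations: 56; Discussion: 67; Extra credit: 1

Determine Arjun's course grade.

Weighted total:
  Participation 55 × 0.24 = 13.2
  Final exam 41 × 0.36 = 14.76
  Midterm exam 100 × 0.07 = 7
  Presentations 56 × 0.18 = 10.08
  Discussion 67 × 0.15 = 10.05
Sum = 55.09
Extra credit: 55.09 + 1 = 56.09
56.09 < 60 → F

F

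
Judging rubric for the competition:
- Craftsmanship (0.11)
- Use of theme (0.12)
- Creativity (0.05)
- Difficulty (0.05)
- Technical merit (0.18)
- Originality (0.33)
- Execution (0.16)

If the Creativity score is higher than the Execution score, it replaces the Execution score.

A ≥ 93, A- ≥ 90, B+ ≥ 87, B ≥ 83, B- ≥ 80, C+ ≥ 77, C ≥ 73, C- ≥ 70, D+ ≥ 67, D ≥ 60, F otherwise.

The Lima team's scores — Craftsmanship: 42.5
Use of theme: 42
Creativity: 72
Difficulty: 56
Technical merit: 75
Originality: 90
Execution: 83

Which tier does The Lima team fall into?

C-

Creativity (72) ≤ Execution (83), so Execution stays at 83.
Weighted total:
  Craftsmanship 42.5 × 0.11 = 4.675
  Use of theme 42 × 0.12 = 5.04
  Creativity 72 × 0.05 = 3.6
  Difficulty 56 × 0.05 = 2.8
  Technical merit 75 × 0.18 = 13.5
  Originality 90 × 0.33 = 29.7
  Execution 83 × 0.16 = 13.28
Sum = 72.595
72.595 is ≥ 70 and < 73 → C-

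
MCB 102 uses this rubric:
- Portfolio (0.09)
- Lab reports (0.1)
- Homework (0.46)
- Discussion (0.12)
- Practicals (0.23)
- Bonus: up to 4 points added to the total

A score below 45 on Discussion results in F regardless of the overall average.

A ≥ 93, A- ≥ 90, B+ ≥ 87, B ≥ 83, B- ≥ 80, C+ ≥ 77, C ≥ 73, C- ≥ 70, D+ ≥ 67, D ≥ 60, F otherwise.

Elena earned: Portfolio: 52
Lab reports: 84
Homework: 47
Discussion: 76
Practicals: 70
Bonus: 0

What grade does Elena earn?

F

Discussion score 76 ≥ 45: minimum met.
Weighted total:
  Portfolio 52 × 0.09 = 4.68
  Lab reports 84 × 0.1 = 8.4
  Homework 47 × 0.46 = 21.62
  Discussion 76 × 0.12 = 9.12
  Practicals 70 × 0.23 = 16.1
Sum = 59.92
Bonus: 59.92 + 0 = 59.92
59.92 < 60 → F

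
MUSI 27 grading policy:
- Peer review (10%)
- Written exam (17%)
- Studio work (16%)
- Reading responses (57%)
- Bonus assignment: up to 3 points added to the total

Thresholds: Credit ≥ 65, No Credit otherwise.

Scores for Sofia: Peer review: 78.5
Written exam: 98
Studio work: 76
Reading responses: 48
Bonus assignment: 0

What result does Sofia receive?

Weighted total:
  Peer review 78.5 × 0.1 = 7.85
  Written exam 98 × 0.17 = 16.66
  Studio work 76 × 0.16 = 12.16
  Reading responses 48 × 0.57 = 27.36
Sum = 64.03
Bonus assignment: 64.03 + 0 = 64.03
64.03 < 65 → No Credit

No Credit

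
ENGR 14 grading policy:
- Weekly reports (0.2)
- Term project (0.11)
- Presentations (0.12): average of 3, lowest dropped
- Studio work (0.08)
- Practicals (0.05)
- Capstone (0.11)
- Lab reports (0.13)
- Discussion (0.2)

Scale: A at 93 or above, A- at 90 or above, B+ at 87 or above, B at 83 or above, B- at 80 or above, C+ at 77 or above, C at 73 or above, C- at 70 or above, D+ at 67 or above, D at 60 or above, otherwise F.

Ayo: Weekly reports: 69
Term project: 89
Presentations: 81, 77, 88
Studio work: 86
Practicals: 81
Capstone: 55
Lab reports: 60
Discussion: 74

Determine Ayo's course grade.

C

Presentations: drop 77 → average of remaining 2 = 169/2 = 84.5
Weighted total:
  Weekly reports 69 × 0.2 = 13.8
  Term project 89 × 0.11 = 9.79
  Presentations 84.5 × 0.12 = 10.14
  Studio work 86 × 0.08 = 6.88
  Practicals 81 × 0.05 = 4.05
  Capstone 55 × 0.11 = 6.05
  Lab reports 60 × 0.13 = 7.8
  Discussion 74 × 0.2 = 14.8
Sum = 73.31
73.31 is ≥ 73 and < 77 → C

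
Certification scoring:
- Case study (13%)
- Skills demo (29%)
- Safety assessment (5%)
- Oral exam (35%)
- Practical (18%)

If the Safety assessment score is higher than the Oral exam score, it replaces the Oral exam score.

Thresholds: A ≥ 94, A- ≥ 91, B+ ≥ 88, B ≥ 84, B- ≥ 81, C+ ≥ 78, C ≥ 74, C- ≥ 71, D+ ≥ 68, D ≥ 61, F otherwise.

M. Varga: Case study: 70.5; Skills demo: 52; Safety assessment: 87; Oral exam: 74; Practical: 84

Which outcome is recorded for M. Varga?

Safety assessment (87) > Oral exam (74), so Oral exam counts as 87.
Weighted total:
  Case study 70.5 × 0.13 = 9.165
  Skills demo 52 × 0.29 = 15.08
  Safety assessment 87 × 0.05 = 4.35
  Oral exam 87 × 0.35 = 30.45
  Practical 84 × 0.18 = 15.12
Sum = 74.165
74.165 is ≥ 74 and < 78 → C

C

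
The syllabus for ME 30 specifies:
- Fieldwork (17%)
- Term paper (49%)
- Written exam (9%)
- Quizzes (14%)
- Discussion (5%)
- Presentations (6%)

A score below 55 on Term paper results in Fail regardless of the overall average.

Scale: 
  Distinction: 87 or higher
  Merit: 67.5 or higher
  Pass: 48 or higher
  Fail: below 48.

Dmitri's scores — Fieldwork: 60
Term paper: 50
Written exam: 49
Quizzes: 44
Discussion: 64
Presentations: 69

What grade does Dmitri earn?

Fail

Term paper score 50 < 55: minimum not met.
Weighted total:
  Fieldwork 60 × 0.17 = 10.2
  Term paper 50 × 0.49 = 24.5
  Written exam 49 × 0.09 = 4.41
  Quizzes 44 × 0.14 = 6.16
  Discussion 64 × 0.05 = 3.2
  Presentations 69 × 0.06 = 4.14
Sum = 52.61
Because the Term paper minimum was not met, the result is Fail.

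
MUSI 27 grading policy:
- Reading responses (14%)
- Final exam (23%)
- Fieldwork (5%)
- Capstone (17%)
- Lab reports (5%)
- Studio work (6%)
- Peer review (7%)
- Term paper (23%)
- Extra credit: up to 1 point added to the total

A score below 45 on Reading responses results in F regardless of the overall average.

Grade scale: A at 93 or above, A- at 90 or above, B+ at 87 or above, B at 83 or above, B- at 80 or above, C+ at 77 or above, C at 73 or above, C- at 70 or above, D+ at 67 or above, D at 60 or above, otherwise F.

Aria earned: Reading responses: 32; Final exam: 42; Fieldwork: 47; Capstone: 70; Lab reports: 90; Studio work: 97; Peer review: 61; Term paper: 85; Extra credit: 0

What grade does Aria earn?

F

Reading responses score 32 < 45: minimum not met.
Weighted total:
  Reading responses 32 × 0.14 = 4.48
  Final exam 42 × 0.23 = 9.66
  Fieldwork 47 × 0.05 = 2.35
  Capstone 70 × 0.17 = 11.9
  Lab reports 90 × 0.05 = 4.5
  Studio work 97 × 0.06 = 5.82
  Peer review 61 × 0.07 = 4.27
  Term paper 85 × 0.23 = 19.55
Sum = 62.53
Extra credit: 62.53 + 0 = 62.53
Because the Reading responses minimum was not met, the result is F.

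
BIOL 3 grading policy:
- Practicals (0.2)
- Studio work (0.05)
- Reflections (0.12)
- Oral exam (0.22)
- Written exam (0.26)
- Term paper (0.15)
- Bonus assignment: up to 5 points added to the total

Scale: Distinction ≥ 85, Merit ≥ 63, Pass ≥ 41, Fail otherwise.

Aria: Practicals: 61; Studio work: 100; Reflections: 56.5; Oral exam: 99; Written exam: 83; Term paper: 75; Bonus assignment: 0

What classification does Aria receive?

Weighted total:
  Practicals 61 × 0.2 = 12.2
  Studio work 100 × 0.05 = 5
  Reflections 56.5 × 0.12 = 6.78
  Oral exam 99 × 0.22 = 21.78
  Written exam 83 × 0.26 = 21.58
  Term paper 75 × 0.15 = 11.25
Sum = 78.59
Bonus assignment: 78.59 + 0 = 78.59
78.59 is ≥ 63 and < 85 → Merit

Merit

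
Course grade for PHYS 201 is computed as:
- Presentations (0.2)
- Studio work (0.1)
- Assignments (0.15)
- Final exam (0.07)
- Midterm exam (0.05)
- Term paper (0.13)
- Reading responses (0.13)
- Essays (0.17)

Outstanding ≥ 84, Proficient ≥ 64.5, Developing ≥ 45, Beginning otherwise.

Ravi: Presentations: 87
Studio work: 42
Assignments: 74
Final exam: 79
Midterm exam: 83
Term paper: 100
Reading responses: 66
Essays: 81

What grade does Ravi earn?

Weighted total:
  Presentations 87 × 0.2 = 17.4
  Studio work 42 × 0.1 = 4.2
  Assignments 74 × 0.15 = 11.1
  Final exam 79 × 0.07 = 5.53
  Midterm exam 83 × 0.05 = 4.15
  Term paper 100 × 0.13 = 13
  Reading responses 66 × 0.13 = 8.58
  Essays 81 × 0.17 = 13.77
Sum = 77.73
77.73 is ≥ 64.5 and < 84 → Proficient

Proficient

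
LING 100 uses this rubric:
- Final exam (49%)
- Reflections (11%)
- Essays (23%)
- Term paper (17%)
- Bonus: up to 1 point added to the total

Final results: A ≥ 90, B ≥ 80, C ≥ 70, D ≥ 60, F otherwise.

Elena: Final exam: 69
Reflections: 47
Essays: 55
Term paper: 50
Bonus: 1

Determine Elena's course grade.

Weighted total:
  Final exam 69 × 0.49 = 33.81
  Reflections 47 × 0.11 = 5.17
  Essays 55 × 0.23 = 12.65
  Term paper 50 × 0.17 = 8.5
Sum = 60.13
Bonus: 60.13 + 1 = 61.13
61.13 is ≥ 60 and < 70 → D

D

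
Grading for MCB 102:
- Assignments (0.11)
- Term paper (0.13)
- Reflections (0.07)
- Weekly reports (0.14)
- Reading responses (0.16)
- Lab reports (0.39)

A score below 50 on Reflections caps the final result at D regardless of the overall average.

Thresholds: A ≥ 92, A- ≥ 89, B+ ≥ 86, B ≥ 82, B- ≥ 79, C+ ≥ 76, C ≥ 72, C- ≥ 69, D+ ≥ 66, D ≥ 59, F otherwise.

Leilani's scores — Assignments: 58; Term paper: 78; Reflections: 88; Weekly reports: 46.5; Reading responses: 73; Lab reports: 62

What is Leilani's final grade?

Reflections score 88 ≥ 50: minimum met.
Weighted total:
  Assignments 58 × 0.11 = 6.38
  Term paper 78 × 0.13 = 10.14
  Reflections 88 × 0.07 = 6.16
  Weekly reports 46.5 × 0.14 = 6.51
  Reading responses 73 × 0.16 = 11.68
  Lab reports 62 × 0.39 = 24.18
Sum = 65.05
65.05 is ≥ 59 and < 66 → D

D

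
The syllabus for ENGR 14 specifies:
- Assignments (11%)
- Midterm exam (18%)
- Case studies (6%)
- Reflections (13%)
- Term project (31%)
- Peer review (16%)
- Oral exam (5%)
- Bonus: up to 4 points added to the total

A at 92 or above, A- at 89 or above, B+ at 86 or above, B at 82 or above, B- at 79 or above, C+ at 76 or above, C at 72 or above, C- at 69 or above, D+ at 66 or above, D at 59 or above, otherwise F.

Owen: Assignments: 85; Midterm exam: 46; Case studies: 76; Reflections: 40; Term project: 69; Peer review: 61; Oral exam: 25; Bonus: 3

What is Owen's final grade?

D

Weighted total:
  Assignments 85 × 0.11 = 9.35
  Midterm exam 46 × 0.18 = 8.28
  Case studies 76 × 0.06 = 4.56
  Reflections 40 × 0.13 = 5.2
  Term project 69 × 0.31 = 21.39
  Peer review 61 × 0.16 = 9.76
  Oral exam 25 × 0.05 = 1.25
Sum = 59.79
Bonus: 59.79 + 3 = 62.79
62.79 is ≥ 59 and < 66 → D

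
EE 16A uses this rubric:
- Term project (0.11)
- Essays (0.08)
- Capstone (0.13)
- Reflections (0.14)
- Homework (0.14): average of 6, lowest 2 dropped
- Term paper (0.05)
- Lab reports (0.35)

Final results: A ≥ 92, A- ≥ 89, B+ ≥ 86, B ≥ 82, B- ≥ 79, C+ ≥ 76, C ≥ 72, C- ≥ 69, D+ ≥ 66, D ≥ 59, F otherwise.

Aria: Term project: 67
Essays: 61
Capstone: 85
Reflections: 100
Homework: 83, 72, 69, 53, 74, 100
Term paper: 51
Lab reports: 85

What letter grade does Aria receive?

B-

Homework: drop 53, 69 → average of remaining 4 = 329/4 = 82.25
Weighted total:
  Term project 67 × 0.11 = 7.37
  Essays 61 × 0.08 = 4.88
  Capstone 85 × 0.13 = 11.05
  Reflections 100 × 0.14 = 14
  Homework 82.25 × 0.14 = 11.515
  Term paper 51 × 0.05 = 2.55
  Lab reports 85 × 0.35 = 29.75
Sum = 81.115
81.115 is ≥ 79 and < 82 → B-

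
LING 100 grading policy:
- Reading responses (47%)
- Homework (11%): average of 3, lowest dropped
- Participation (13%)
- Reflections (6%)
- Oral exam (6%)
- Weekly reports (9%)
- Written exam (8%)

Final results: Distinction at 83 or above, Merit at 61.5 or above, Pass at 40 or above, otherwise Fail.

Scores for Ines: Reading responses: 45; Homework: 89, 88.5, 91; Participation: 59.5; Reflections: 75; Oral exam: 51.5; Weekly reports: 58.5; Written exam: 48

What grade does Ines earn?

Pass

Homework: drop 88.5 → average of remaining 2 = 180/2 = 90
Weighted total:
  Reading responses 45 × 0.47 = 21.15
  Homework 90 × 0.11 = 9.9
  Participation 59.5 × 0.13 = 7.735
  Reflections 75 × 0.06 = 4.5
  Oral exam 51.5 × 0.06 = 3.09
  Weekly reports 58.5 × 0.09 = 5.265
  Written exam 48 × 0.08 = 3.84
Sum = 55.48
55.48 is ≥ 40 and < 61.5 → Pass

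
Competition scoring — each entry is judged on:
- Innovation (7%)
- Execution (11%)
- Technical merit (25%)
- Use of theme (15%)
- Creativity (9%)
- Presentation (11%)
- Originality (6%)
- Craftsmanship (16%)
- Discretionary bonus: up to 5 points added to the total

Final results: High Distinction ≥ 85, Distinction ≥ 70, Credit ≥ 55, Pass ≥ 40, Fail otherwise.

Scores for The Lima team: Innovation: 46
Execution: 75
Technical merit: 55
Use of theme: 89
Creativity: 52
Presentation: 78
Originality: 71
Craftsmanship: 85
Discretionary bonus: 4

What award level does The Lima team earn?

Distinction

Weighted total:
  Innovation 46 × 0.07 = 3.22
  Execution 75 × 0.11 = 8.25
  Technical merit 55 × 0.25 = 13.75
  Use of theme 89 × 0.15 = 13.35
  Creativity 52 × 0.09 = 4.68
  Presentation 78 × 0.11 = 8.58
  Originality 71 × 0.06 = 4.26
  Craftsmanship 85 × 0.16 = 13.6
Sum = 69.69
Discretionary bonus: 69.69 + 4 = 73.69
73.69 is ≥ 70 and < 85 → Distinction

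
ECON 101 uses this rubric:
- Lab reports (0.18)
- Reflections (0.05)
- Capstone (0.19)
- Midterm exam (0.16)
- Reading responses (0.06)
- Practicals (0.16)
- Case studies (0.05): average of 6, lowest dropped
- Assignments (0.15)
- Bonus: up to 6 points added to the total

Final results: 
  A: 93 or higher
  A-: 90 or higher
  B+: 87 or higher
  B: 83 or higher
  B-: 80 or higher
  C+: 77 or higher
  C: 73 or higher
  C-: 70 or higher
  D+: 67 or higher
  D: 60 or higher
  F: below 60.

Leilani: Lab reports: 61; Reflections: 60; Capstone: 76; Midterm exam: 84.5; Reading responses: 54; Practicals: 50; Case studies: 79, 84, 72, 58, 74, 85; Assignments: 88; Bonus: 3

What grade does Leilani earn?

C

Case studies: drop 58 → average of remaining 5 = 394/5 = 78.8
Weighted total:
  Lab reports 61 × 0.18 = 10.98
  Reflections 60 × 0.05 = 3
  Capstone 76 × 0.19 = 14.44
  Midterm exam 84.5 × 0.16 = 13.52
  Reading responses 54 × 0.06 = 3.24
  Practicals 50 × 0.16 = 8
  Case studies 78.8 × 0.05 = 3.94
  Assignments 88 × 0.15 = 13.2
Sum = 70.32
Bonus: 70.32 + 3 = 73.32
73.32 is ≥ 73 and < 77 → C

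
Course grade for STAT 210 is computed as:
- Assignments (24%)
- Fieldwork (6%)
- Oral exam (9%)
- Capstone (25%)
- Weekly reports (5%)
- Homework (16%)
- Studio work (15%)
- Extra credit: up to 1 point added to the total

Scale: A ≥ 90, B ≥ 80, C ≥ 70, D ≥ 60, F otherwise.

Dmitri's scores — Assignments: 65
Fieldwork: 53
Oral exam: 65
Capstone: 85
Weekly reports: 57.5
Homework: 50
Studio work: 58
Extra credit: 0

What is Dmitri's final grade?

D

Weighted total:
  Assignments 65 × 0.24 = 15.6
  Fieldwork 53 × 0.06 = 3.18
  Oral exam 65 × 0.09 = 5.85
  Capstone 85 × 0.25 = 21.25
  Weekly reports 57.5 × 0.05 = 2.875
  Homework 50 × 0.16 = 8
  Studio work 58 × 0.15 = 8.7
Sum = 65.455
Extra credit: 65.455 + 0 = 65.455
65.455 is ≥ 60 and < 70 → D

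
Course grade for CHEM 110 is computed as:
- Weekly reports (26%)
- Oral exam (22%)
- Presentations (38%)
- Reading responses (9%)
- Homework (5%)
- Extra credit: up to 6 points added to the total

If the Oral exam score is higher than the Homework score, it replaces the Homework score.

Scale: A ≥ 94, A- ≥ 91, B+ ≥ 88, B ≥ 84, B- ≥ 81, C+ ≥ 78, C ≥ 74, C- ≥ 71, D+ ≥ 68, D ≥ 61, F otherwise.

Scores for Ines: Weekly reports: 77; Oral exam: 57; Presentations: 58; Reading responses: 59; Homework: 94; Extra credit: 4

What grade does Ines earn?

Oral exam (57) ≤ Homework (94), so Homework stays at 94.
Weighted total:
  Weekly reports 77 × 0.26 = 20.02
  Oral exam 57 × 0.22 = 12.54
  Presentations 58 × 0.38 = 22.04
  Reading responses 59 × 0.09 = 5.31
  Homework 94 × 0.05 = 4.7
Sum = 64.61
Extra credit: 64.61 + 4 = 68.61
68.61 is ≥ 68 and < 71 → D+

D+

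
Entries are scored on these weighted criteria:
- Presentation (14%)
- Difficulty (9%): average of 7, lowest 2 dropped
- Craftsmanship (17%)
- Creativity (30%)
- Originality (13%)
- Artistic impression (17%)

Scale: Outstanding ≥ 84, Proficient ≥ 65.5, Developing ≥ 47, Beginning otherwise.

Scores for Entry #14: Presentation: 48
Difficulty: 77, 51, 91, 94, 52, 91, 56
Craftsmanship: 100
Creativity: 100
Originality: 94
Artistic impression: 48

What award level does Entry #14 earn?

Difficulty: drop 51, 52 → average of remaining 5 = 409/5 = 81.8
Weighted total:
  Presentation 48 × 0.14 = 6.72
  Difficulty 81.8 × 0.09 = 7.362
  Craftsmanship 100 × 0.17 = 17
  Creativity 100 × 0.3 = 30
  Originality 94 × 0.13 = 12.22
  Artistic impression 48 × 0.17 = 8.16
Sum = 81.462
81.462 is ≥ 65.5 and < 84 → Proficient

Proficient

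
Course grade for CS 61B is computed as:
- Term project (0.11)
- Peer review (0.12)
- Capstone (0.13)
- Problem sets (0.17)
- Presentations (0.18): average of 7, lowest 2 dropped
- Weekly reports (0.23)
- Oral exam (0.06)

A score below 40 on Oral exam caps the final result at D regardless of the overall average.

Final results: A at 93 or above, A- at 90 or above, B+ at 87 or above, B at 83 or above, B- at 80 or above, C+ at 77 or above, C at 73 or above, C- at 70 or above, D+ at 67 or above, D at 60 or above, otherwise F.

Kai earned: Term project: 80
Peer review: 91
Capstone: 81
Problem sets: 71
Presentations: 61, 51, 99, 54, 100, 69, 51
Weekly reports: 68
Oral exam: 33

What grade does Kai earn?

D

Presentations: drop 51, 51 → average of remaining 5 = 383/5 = 76.6
Oral exam score 33 < 40: minimum not met.
Weighted total:
  Term project 80 × 0.11 = 8.8
  Peer review 91 × 0.12 = 10.92
  Capstone 81 × 0.13 = 10.53
  Problem sets 71 × 0.17 = 12.07
  Presentations 76.6 × 0.18 = 13.788
  Weekly reports 68 × 0.23 = 15.64
  Oral exam 33 × 0.06 = 1.98
Sum = 73.728
73.728 would be C; cap at D applies → D.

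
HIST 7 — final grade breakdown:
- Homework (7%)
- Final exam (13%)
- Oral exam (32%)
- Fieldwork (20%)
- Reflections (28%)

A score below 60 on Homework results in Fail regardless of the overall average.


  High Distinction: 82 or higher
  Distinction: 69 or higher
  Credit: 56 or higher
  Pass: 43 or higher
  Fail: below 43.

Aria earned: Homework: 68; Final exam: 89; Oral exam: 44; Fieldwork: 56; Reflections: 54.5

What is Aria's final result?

Homework score 68 ≥ 60: minimum met.
Weighted total:
  Homework 68 × 0.07 = 4.76
  Final exam 89 × 0.13 = 11.57
  Oral exam 44 × 0.32 = 14.08
  Fieldwork 56 × 0.2 = 11.2
  Reflections 54.5 × 0.28 = 15.26
Sum = 56.87
56.87 is ≥ 56 and < 69 → Credit

Credit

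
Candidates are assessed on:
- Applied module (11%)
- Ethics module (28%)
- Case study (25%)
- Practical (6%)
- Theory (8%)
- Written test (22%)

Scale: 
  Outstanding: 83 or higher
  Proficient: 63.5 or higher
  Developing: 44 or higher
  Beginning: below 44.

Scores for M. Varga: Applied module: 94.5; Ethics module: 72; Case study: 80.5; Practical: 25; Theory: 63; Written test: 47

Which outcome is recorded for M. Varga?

Weighted total:
  Applied module 94.5 × 0.11 = 10.395
  Ethics module 72 × 0.28 = 20.16
  Case study 80.5 × 0.25 = 20.125
  Practical 25 × 0.06 = 1.5
  Theory 63 × 0.08 = 5.04
  Written test 47 × 0.22 = 10.34
Sum = 67.56
67.56 is ≥ 63.5 and < 83 → Proficient

Proficient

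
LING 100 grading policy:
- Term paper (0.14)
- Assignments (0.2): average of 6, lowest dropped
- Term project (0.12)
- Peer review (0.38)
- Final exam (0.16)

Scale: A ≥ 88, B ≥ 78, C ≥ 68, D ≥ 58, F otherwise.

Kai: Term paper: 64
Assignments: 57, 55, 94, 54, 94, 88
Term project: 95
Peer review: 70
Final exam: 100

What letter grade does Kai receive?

Assignments: drop 54 → average of remaining 5 = 388/5 = 77.6
Weighted total:
  Term paper 64 × 0.14 = 8.96
  Assignments 77.6 × 0.2 = 15.52
  Term project 95 × 0.12 = 11.4
  Peer review 70 × 0.38 = 26.6
  Final exam 100 × 0.16 = 16
Sum = 78.48
78.48 is ≥ 78 and < 88 → B

B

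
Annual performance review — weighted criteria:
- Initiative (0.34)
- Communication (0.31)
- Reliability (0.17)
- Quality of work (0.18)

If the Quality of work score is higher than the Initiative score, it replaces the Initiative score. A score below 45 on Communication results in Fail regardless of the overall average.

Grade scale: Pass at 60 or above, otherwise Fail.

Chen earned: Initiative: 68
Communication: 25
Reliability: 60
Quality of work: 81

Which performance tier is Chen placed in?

Quality of work (81) > Initiative (68), so Initiative counts as 81.
Communication score 25 < 45: minimum not met.
Weighted total:
  Initiative 81 × 0.34 = 27.54
  Communication 25 × 0.31 = 7.75
  Reliability 60 × 0.17 = 10.2
  Quality of work 81 × 0.18 = 14.58
Sum = 60.07
Because the Communication minimum was not met, the result is Fail.

Fail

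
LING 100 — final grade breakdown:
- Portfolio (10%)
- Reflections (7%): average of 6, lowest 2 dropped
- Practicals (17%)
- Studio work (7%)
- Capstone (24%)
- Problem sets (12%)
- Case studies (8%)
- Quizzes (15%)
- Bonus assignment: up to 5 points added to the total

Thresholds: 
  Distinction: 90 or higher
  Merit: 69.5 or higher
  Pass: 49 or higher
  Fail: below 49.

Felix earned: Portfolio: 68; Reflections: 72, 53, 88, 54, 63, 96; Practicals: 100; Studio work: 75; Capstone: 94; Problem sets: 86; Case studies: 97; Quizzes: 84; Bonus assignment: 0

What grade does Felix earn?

Reflections: drop 53, 54 → average of remaining 4 = 319/4 = 79.75
Weighted total:
  Portfolio 68 × 0.1 = 6.8
  Reflections 79.75 × 0.07 = 5.5825
  Practicals 100 × 0.17 = 17
  Studio work 75 × 0.07 = 5.25
  Capstone 94 × 0.24 = 22.56
  Problem sets 86 × 0.12 = 10.32
  Case studies 97 × 0.08 = 7.76
  Quizzes 84 × 0.15 = 12.6
Sum = 87.8725
Bonus assignment: 87.8725 + 0 = 87.8725
87.8725 is ≥ 69.5 and < 90 → Merit

Merit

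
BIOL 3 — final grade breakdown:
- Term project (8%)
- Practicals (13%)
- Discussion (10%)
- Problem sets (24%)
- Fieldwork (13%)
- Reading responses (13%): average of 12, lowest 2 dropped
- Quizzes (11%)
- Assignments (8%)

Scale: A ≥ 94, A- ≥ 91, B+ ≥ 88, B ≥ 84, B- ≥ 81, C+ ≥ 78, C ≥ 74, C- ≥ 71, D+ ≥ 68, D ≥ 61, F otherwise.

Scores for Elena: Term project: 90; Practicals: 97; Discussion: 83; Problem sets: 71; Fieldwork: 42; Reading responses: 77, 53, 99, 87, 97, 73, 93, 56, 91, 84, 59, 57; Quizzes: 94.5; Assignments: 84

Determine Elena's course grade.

C+

Reading responses: drop 53, 56 → average of remaining 10 = 817/10 = 81.7
Weighted total:
  Term project 90 × 0.08 = 7.2
  Practicals 97 × 0.13 = 12.61
  Discussion 83 × 0.1 = 8.3
  Problem sets 71 × 0.24 = 17.04
  Fieldwork 42 × 0.13 = 5.46
  Reading responses 81.7 × 0.13 = 10.621
  Quizzes 94.5 × 0.11 = 10.395
  Assignments 84 × 0.08 = 6.72
Sum = 78.346
78.346 is ≥ 78 and < 81 → C+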